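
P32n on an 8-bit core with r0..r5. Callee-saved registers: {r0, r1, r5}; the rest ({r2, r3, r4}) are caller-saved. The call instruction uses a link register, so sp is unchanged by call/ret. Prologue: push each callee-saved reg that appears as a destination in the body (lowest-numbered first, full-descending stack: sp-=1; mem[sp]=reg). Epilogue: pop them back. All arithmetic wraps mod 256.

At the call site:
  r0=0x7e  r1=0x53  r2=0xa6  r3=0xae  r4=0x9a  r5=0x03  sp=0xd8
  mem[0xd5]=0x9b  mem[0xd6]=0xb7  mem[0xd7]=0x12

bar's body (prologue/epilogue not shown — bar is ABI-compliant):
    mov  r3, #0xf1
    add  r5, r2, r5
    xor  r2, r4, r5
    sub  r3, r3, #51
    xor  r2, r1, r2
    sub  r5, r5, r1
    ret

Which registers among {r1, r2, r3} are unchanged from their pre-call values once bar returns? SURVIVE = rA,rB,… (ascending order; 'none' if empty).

prologue: push r5 -> mem[0xd7]=0x03, sp=0xd7
body[0] mov  r3, #0xf1 -> r3=0xf1
body[1] add  r5, r2, r5 -> r5=0xa9
body[2] xor  r2, r4, r5 -> r2=0x33
body[3] sub  r3, r3, #51 -> r3=0xbe
body[4] xor  r2, r1, r2 -> r2=0x60
body[5] sub  r5, r5, r1 -> r5=0x56
epilogue: pop r5=0x03, sp=0xd8
r1: callee-saved, written=False
r2: caller-saved, written=True
r3: caller-saved, written=True

SURVIVE = r1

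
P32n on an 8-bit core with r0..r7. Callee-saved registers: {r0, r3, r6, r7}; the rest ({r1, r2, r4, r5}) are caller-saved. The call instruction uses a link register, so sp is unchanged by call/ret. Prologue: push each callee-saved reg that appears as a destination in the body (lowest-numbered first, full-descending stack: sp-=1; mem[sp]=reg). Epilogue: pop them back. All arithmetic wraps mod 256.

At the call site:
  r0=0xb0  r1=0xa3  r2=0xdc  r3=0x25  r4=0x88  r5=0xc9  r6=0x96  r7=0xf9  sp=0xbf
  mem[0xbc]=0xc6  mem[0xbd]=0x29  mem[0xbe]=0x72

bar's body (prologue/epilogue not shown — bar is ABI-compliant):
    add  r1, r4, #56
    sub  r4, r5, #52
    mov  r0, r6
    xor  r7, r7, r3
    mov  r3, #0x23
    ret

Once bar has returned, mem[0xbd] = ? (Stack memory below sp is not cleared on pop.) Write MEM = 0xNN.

prologue: push r0 → mem[0xbe]=0xb0, sp=0xbe
prologue: push r3 → mem[0xbd]=0x25, sp=0xbd
prologue: push r7 → mem[0xbc]=0xf9, sp=0xbc
body[0] add  r1, r4, #56 → r1=0xc0
body[1] sub  r4, r5, #52 → r4=0x95
body[2] mov  r0, r6 → r0=0x96
body[3] xor  r7, r7, r3 → r7=0xdc
body[4] mov  r3, #0x23 → r3=0x23
epilogue: pop r7=0xf9, sp=0xbd
epilogue: pop r3=0x25, sp=0xbe
epilogue: pop r0=0xb0, sp=0xbf
prologue pushed ['r0', 'r3', 'r7'] at ['0xbe', '0xbd', '0xbc']

MEM = 0x25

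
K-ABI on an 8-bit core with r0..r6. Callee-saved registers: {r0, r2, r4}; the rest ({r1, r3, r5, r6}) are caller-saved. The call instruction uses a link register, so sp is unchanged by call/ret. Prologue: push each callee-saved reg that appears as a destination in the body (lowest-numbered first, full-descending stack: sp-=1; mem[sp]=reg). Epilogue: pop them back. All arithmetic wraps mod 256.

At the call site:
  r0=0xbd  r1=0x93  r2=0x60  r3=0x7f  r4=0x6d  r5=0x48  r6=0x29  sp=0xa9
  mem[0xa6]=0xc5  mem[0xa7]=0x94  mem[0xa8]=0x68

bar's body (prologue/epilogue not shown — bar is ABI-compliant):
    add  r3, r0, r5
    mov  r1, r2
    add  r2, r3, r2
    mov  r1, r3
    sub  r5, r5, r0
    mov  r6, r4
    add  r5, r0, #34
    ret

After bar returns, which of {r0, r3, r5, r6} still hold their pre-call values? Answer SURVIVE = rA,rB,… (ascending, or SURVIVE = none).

prologue: push r2 -> mem[0xa8]=0x60, sp=0xa8
body[0] add  r3, r0, r5 -> r3=0x05
body[1] mov  r1, r2 -> r1=0x60
body[2] add  r2, r3, r2 -> r2=0x65
body[3] mov  r1, r3 -> r1=0x05
body[4] sub  r5, r5, r0 -> r5=0x8b
body[5] mov  r6, r4 -> r6=0x6d
body[6] add  r5, r0, #34 -> r5=0xdf
epilogue: pop r2=0x60, sp=0xa9
r0: callee-saved, written=False
r3: caller-saved, written=True
r5: caller-saved, written=True
r6: caller-saved, written=True

SURVIVE = r0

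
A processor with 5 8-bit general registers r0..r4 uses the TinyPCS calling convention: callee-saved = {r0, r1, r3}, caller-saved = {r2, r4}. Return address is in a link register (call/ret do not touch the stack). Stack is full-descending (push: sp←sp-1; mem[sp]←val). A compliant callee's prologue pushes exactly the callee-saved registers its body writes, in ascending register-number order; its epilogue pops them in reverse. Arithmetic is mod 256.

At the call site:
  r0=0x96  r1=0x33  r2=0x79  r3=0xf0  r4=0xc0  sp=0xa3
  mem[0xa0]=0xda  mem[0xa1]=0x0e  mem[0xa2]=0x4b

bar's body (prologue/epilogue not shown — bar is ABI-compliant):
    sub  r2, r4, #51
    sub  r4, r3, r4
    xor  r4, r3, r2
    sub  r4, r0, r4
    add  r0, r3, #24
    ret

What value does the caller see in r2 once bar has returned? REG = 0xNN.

REG = 0x8d

prologue: push r0 -> mem[0xa2]=0x96, sp=0xa2
body[0] sub  r2, r4, #51 -> r2=0x8d
body[1] sub  r4, r3, r4 -> r4=0x30
body[2] xor  r4, r3, r2 -> r4=0x7d
body[3] sub  r4, r0, r4 -> r4=0x19
body[4] add  r0, r3, #24 -> r0=0x08
epilogue: pop r0=0x96, sp=0xa3
r2 is caller-saved -> body value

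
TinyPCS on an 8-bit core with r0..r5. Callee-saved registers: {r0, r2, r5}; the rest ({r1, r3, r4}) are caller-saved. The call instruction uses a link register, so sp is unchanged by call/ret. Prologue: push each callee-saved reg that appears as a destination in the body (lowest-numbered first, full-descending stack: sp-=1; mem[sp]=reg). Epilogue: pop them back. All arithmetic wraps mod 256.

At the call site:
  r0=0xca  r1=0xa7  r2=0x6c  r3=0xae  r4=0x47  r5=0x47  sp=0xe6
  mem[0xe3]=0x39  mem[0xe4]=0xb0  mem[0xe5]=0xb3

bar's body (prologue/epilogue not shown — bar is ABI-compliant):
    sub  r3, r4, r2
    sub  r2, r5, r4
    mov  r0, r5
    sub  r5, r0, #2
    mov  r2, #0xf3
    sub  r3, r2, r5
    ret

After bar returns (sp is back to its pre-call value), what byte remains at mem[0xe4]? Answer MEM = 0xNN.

prologue: push r0 -> mem[0xe5]=0xca, sp=0xe5
prologue: push r2 -> mem[0xe4]=0x6c, sp=0xe4
prologue: push r5 -> mem[0xe3]=0x47, sp=0xe3
body[0] sub  r3, r4, r2 -> r3=0xdb
body[1] sub  r2, r5, r4 -> r2=0x00
body[2] mov  r0, r5 -> r0=0x47
body[3] sub  r5, r0, #2 -> r5=0x45
body[4] mov  r2, #0xf3 -> r2=0xf3
body[5] sub  r3, r2, r5 -> r3=0xae
epilogue: pop r5=0x47, sp=0xe4
epilogue: pop r2=0x6c, sp=0xe5
epilogue: pop r0=0xca, sp=0xe6
prologue pushed ['r0', 'r2', 'r5'] at ['0xe5', '0xe4', '0xe3']

MEM = 0x6c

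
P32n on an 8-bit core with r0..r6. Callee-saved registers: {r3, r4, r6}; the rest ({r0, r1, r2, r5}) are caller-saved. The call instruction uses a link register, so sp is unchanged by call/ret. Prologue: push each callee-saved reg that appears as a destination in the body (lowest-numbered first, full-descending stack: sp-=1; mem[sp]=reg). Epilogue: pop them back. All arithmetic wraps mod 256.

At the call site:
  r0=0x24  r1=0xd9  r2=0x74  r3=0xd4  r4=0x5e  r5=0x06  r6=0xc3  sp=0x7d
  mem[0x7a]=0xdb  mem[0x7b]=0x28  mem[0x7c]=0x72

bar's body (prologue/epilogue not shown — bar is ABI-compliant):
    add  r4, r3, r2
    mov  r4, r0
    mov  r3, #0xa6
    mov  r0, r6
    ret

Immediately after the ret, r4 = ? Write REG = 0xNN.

prologue: push r3 -> mem[0x7c]=0xd4, sp=0x7c
prologue: push r4 -> mem[0x7b]=0x5e, sp=0x7b
body[0] add  r4, r3, r2 -> r4=0x48
body[1] mov  r4, r0 -> r4=0x24
body[2] mov  r3, #0xa6 -> r3=0xa6
body[3] mov  r0, r6 -> r0=0xc3
epilogue: pop r4=0x5e, sp=0x7c
epilogue: pop r3=0xd4, sp=0x7d
r4 is callee-saved -> restored

REG = 0x5e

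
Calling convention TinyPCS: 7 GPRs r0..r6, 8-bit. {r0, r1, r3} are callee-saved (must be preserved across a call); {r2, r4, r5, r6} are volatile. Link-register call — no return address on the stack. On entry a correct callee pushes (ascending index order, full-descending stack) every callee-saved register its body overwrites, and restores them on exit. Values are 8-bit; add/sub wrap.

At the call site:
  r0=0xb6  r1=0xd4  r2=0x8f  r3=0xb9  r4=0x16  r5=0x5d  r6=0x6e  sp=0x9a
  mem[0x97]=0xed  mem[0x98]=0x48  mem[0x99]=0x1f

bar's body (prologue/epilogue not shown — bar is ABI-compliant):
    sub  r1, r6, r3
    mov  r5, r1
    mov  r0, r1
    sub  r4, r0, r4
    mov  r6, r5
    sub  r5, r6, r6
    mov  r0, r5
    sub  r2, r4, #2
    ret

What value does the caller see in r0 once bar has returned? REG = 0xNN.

REG = 0xb6

prologue: push r0 → mem[0x99]=0xb6, sp=0x99
prologue: push r1 → mem[0x98]=0xd4, sp=0x98
body[0] sub  r1, r6, r3 → r1=0xb5
body[1] mov  r5, r1 → r5=0xb5
body[2] mov  r0, r1 → r0=0xb5
body[3] sub  r4, r0, r4 → r4=0x9f
body[4] mov  r6, r5 → r6=0xb5
body[5] sub  r5, r6, r6 → r5=0x00
body[6] mov  r0, r5 → r0=0x00
body[7] sub  r2, r4, #2 → r2=0x9d
epilogue: pop r1=0xd4, sp=0x99
epilogue: pop r0=0xb6, sp=0x9a
r0 is callee-saved → restored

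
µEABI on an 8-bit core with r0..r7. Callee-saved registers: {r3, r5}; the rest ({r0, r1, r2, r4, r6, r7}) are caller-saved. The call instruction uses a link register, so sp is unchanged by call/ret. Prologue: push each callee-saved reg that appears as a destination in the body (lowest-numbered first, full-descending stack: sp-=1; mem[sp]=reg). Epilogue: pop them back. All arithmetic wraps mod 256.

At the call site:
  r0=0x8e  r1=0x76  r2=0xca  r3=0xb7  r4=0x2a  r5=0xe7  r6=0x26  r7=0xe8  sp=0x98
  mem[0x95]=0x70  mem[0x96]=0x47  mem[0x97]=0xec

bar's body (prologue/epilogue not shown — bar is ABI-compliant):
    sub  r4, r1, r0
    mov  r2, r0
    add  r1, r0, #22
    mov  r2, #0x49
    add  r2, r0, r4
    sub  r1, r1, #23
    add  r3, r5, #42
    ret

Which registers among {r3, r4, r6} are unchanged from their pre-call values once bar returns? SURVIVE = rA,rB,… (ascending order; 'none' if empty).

prologue: push r3 → mem[0x97]=0xb7, sp=0x97
body[0] sub  r4, r1, r0 → r4=0xe8
body[1] mov  r2, r0 → r2=0x8e
body[2] add  r1, r0, #22 → r1=0xa4
body[3] mov  r2, #0x49 → r2=0x49
body[4] add  r2, r0, r4 → r2=0x76
body[5] sub  r1, r1, #23 → r1=0x8d
body[6] add  r3, r5, #42 → r3=0x11
epilogue: pop r3=0xb7, sp=0x98
r3: callee-saved, written=True
r4: caller-saved, written=True
r6: caller-saved, written=False

SURVIVE = r3,r6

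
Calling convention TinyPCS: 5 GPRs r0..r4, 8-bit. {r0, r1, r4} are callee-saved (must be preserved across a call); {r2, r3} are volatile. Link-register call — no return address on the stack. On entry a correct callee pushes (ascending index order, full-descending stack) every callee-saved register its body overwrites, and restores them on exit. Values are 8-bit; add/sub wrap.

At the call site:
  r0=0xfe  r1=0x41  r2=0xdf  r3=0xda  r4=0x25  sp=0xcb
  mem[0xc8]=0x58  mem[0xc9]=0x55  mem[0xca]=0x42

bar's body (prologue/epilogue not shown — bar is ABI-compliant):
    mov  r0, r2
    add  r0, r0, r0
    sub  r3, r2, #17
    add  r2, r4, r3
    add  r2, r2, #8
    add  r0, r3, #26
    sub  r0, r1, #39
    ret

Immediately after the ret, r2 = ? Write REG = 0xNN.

prologue: push r0 → mem[0xca]=0xfe, sp=0xca
body[0] mov  r0, r2 → r0=0xdf
body[1] add  r0, r0, r0 → r0=0xbe
body[2] sub  r3, r2, #17 → r3=0xce
body[3] add  r2, r4, r3 → r2=0xf3
body[4] add  r2, r2, #8 → r2=0xfb
body[5] add  r0, r3, #26 → r0=0xe8
body[6] sub  r0, r1, #39 → r0=0x1a
epilogue: pop r0=0xfe, sp=0xcb
r2 is caller-saved → body value

REG = 0xfb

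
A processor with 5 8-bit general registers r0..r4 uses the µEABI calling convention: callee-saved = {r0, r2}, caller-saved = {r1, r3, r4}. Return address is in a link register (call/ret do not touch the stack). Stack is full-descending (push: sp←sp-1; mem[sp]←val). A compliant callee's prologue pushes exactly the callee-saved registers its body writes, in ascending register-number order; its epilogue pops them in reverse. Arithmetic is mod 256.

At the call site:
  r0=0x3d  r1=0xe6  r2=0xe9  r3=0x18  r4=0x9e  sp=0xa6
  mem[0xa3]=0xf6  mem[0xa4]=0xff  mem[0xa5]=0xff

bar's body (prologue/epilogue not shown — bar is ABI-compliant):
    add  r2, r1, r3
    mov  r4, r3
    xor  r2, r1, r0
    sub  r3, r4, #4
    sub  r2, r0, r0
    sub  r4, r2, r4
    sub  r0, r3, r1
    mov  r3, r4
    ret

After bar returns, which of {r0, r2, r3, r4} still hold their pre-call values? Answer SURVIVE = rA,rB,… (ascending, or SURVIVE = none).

SURVIVE = r0,r2

prologue: push r0 -> mem[0xa5]=0x3d, sp=0xa5
prologue: push r2 -> mem[0xa4]=0xe9, sp=0xa4
body[0] add  r2, r1, r3 -> r2=0xfe
body[1] mov  r4, r3 -> r4=0x18
body[2] xor  r2, r1, r0 -> r2=0xdb
body[3] sub  r3, r4, #4 -> r3=0x14
body[4] sub  r2, r0, r0 -> r2=0x00
body[5] sub  r4, r2, r4 -> r4=0xe8
body[6] sub  r0, r3, r1 -> r0=0x2e
body[7] mov  r3, r4 -> r3=0xe8
epilogue: pop r2=0xe9, sp=0xa5
epilogue: pop r0=0x3d, sp=0xa6
r0: callee-saved, written=True
r2: callee-saved, written=True
r3: caller-saved, written=True
r4: caller-saved, written=True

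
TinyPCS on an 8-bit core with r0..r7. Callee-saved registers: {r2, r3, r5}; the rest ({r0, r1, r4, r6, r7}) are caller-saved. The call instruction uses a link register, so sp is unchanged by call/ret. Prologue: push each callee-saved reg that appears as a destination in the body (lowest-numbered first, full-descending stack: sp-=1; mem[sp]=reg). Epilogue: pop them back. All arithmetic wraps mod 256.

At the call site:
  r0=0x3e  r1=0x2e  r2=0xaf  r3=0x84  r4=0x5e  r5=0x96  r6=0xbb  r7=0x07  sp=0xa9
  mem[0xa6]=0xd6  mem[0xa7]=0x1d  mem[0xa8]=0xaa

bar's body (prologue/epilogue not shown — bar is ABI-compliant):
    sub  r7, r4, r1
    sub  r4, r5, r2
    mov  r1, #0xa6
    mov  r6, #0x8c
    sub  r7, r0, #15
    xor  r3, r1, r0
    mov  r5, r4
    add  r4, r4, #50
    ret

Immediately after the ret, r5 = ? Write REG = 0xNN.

prologue: push r3 -> mem[0xa8]=0x84, sp=0xa8
prologue: push r5 -> mem[0xa7]=0x96, sp=0xa7
body[0] sub  r7, r4, r1 -> r7=0x30
body[1] sub  r4, r5, r2 -> r4=0xe7
body[2] mov  r1, #0xa6 -> r1=0xa6
body[3] mov  r6, #0x8c -> r6=0x8c
body[4] sub  r7, r0, #15 -> r7=0x2f
body[5] xor  r3, r1, r0 -> r3=0x98
body[6] mov  r5, r4 -> r5=0xe7
body[7] add  r4, r4, #50 -> r4=0x19
epilogue: pop r5=0x96, sp=0xa8
epilogue: pop r3=0x84, sp=0xa9
r5 is callee-saved -> restored

REG = 0x96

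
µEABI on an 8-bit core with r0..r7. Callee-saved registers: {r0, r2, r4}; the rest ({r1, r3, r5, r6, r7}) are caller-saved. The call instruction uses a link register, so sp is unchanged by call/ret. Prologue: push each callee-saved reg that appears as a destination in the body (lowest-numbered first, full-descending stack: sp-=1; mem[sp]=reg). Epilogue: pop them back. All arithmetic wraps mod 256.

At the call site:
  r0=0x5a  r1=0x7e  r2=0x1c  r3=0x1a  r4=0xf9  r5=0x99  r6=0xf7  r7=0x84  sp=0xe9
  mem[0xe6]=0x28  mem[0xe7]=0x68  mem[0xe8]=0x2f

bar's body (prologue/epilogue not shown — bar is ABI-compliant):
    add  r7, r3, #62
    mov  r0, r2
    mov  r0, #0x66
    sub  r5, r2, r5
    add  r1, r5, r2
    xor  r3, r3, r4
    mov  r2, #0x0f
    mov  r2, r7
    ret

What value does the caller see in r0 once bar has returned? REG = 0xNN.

REG = 0x5a

prologue: push r0 → mem[0xe8]=0x5a, sp=0xe8
prologue: push r2 → mem[0xe7]=0x1c, sp=0xe7
body[0] add  r7, r3, #62 → r7=0x58
body[1] mov  r0, r2 → r0=0x1c
body[2] mov  r0, #0x66 → r0=0x66
body[3] sub  r5, r2, r5 → r5=0x83
body[4] add  r1, r5, r2 → r1=0x9f
body[5] xor  r3, r3, r4 → r3=0xe3
body[6] mov  r2, #0x0f → r2=0x0f
body[7] mov  r2, r7 → r2=0x58
epilogue: pop r2=0x1c, sp=0xe8
epilogue: pop r0=0x5a, sp=0xe9
r0 is callee-saved → restored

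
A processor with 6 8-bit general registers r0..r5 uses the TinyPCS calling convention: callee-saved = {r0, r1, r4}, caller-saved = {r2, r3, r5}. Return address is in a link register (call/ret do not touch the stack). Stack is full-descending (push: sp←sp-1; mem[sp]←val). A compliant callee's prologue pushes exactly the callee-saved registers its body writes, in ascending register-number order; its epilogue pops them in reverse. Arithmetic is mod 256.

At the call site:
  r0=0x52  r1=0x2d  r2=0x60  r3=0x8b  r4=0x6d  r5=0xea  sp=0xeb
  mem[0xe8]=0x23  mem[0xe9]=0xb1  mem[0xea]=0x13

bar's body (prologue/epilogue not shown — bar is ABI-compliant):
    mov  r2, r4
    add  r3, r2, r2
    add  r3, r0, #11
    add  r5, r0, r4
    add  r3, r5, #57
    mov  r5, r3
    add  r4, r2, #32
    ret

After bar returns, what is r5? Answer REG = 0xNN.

prologue: push r4 -> mem[0xea]=0x6d, sp=0xea
body[0] mov  r2, r4 -> r2=0x6d
body[1] add  r3, r2, r2 -> r3=0xda
body[2] add  r3, r0, #11 -> r3=0x5d
body[3] add  r5, r0, r4 -> r5=0xbf
body[4] add  r3, r5, #57 -> r3=0xf8
body[5] mov  r5, r3 -> r5=0xf8
body[6] add  r4, r2, #32 -> r4=0x8d
epilogue: pop r4=0x6d, sp=0xeb
r5 is caller-saved -> body value

REG = 0xf8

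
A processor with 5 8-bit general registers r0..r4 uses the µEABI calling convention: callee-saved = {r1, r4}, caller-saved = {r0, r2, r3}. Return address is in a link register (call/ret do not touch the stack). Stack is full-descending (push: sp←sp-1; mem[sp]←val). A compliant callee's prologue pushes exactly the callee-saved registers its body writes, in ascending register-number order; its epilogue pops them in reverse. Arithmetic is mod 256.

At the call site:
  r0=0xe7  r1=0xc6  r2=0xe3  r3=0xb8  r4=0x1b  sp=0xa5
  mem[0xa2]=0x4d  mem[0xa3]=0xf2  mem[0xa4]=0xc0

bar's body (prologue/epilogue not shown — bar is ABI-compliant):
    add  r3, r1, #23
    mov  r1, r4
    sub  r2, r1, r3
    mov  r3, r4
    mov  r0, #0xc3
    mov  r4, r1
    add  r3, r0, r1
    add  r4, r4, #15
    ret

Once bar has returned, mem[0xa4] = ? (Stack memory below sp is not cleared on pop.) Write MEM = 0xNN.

MEM = 0xc6

prologue: push r1 → mem[0xa4]=0xc6, sp=0xa4
prologue: push r4 → mem[0xa3]=0x1b, sp=0xa3
body[0] add  r3, r1, #23 → r3=0xdd
body[1] mov  r1, r4 → r1=0x1b
body[2] sub  r2, r1, r3 → r2=0x3e
body[3] mov  r3, r4 → r3=0x1b
body[4] mov  r0, #0xc3 → r0=0xc3
body[5] mov  r4, r1 → r4=0x1b
body[6] add  r3, r0, r1 → r3=0xde
body[7] add  r4, r4, #15 → r4=0x2a
epilogue: pop r4=0x1b, sp=0xa4
epilogue: pop r1=0xc6, sp=0xa5
prologue pushed ['r1', 'r4'] at ['0xa4', '0xa3']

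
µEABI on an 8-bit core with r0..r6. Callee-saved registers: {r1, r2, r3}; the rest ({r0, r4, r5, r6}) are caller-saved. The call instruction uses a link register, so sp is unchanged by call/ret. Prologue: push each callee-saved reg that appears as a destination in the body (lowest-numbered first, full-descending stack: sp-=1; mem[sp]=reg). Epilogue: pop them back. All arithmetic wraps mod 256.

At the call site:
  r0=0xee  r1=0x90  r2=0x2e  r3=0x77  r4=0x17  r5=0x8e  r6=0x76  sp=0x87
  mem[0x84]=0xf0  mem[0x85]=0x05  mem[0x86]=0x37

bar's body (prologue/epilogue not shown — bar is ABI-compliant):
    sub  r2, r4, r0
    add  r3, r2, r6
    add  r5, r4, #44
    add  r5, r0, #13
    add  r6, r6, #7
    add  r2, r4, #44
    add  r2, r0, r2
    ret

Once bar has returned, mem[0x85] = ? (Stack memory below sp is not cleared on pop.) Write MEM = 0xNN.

MEM = 0x77

prologue: push r2 → mem[0x86]=0x2e, sp=0x86
prologue: push r3 → mem[0x85]=0x77, sp=0x85
body[0] sub  r2, r4, r0 → r2=0x29
body[1] add  r3, r2, r6 → r3=0x9f
body[2] add  r5, r4, #44 → r5=0x43
body[3] add  r5, r0, #13 → r5=0xfb
body[4] add  r6, r6, #7 → r6=0x7d
body[5] add  r2, r4, #44 → r2=0x43
body[6] add  r2, r0, r2 → r2=0x31
epilogue: pop r3=0x77, sp=0x86
epilogue: pop r2=0x2e, sp=0x87
prologue pushed ['r2', 'r3'] at ['0x86', '0x85']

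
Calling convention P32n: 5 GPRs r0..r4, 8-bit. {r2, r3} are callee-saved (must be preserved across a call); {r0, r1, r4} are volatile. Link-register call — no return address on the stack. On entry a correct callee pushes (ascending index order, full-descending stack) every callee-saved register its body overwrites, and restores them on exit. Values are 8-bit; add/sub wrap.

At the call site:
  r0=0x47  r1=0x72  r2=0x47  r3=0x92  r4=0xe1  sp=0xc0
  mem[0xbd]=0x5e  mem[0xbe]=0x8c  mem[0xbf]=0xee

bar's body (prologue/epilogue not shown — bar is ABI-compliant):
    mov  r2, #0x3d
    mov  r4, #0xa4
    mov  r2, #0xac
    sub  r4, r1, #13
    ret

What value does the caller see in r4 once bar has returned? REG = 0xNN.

prologue: push r2 → mem[0xbf]=0x47, sp=0xbf
body[0] mov  r2, #0x3d → r2=0x3d
body[1] mov  r4, #0xa4 → r4=0xa4
body[2] mov  r2, #0xac → r2=0xac
body[3] sub  r4, r1, #13 → r4=0x65
epilogue: pop r2=0x47, sp=0xc0
r4 is caller-saved → body value

REG = 0x65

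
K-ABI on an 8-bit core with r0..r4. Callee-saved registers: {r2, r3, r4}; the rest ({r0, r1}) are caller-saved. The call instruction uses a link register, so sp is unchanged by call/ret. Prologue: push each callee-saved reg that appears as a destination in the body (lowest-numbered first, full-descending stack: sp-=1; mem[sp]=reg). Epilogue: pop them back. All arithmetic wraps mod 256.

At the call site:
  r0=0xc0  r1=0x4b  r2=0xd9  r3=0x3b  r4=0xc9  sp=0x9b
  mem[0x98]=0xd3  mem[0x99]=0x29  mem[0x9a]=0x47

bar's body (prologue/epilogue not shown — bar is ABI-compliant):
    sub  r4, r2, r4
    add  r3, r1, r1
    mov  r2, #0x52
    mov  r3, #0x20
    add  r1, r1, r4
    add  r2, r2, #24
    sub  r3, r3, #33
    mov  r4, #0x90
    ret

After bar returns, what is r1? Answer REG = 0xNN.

REG = 0x5b

prologue: push r2 -> mem[0x9a]=0xd9, sp=0x9a
prologue: push r3 -> mem[0x99]=0x3b, sp=0x99
prologue: push r4 -> mem[0x98]=0xc9, sp=0x98
body[0] sub  r4, r2, r4 -> r4=0x10
body[1] add  r3, r1, r1 -> r3=0x96
body[2] mov  r2, #0x52 -> r2=0x52
body[3] mov  r3, #0x20 -> r3=0x20
body[4] add  r1, r1, r4 -> r1=0x5b
body[5] add  r2, r2, #24 -> r2=0x6a
body[6] sub  r3, r3, #33 -> r3=0xff
body[7] mov  r4, #0x90 -> r4=0x90
epilogue: pop r4=0xc9, sp=0x99
epilogue: pop r3=0x3b, sp=0x9a
epilogue: pop r2=0xd9, sp=0x9b
r1 is caller-saved -> body value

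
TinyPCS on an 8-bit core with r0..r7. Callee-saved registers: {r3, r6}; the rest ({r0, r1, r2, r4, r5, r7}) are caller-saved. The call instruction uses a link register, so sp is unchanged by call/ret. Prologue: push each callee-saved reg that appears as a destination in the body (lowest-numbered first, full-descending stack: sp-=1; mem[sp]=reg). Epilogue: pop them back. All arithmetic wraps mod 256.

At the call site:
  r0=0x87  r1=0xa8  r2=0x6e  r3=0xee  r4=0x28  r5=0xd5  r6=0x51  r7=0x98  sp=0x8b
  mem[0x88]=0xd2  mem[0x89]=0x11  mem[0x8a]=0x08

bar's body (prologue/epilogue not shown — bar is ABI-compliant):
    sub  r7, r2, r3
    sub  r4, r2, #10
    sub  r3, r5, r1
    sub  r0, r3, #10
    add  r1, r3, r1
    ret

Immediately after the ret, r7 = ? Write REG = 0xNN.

REG = 0x80

prologue: push r3 → mem[0x8a]=0xee, sp=0x8a
body[0] sub  r7, r2, r3 → r7=0x80
body[1] sub  r4, r2, #10 → r4=0x64
body[2] sub  r3, r5, r1 → r3=0x2d
body[3] sub  r0, r3, #10 → r0=0x23
body[4] add  r1, r3, r1 → r1=0xd5
epilogue: pop r3=0xee, sp=0x8b
r7 is caller-saved → body value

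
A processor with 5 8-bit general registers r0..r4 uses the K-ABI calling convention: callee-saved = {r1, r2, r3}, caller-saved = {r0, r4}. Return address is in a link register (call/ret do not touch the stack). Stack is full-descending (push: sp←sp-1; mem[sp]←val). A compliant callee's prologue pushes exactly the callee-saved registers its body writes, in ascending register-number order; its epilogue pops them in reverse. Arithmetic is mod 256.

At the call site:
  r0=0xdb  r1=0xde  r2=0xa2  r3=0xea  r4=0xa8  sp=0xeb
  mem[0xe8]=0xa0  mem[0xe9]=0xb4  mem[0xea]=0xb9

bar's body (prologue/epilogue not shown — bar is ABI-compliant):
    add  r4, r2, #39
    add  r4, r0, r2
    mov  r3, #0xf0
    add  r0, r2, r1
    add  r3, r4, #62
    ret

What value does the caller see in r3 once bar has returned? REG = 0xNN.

REG = 0xea

prologue: push r3 → mem[0xea]=0xea, sp=0xea
body[0] add  r4, r2, #39 → r4=0xc9
body[1] add  r4, r0, r2 → r4=0x7d
body[2] mov  r3, #0xf0 → r3=0xf0
body[3] add  r0, r2, r1 → r0=0x80
body[4] add  r3, r4, #62 → r3=0xbb
epilogue: pop r3=0xea, sp=0xeb
r3 is callee-saved → restored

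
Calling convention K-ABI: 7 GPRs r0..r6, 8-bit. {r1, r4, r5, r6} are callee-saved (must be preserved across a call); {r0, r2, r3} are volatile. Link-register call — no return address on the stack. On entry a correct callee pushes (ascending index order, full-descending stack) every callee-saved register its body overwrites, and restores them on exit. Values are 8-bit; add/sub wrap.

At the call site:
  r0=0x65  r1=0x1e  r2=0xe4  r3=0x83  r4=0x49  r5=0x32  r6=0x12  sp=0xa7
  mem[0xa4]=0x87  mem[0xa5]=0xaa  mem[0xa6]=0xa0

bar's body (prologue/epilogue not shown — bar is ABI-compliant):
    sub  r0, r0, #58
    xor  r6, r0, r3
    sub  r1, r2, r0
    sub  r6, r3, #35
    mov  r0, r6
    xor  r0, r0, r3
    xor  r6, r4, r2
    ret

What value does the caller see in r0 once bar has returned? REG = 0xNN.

prologue: push r1 → mem[0xa6]=0x1e, sp=0xa6
prologue: push r6 → mem[0xa5]=0x12, sp=0xa5
body[0] sub  r0, r0, #58 → r0=0x2b
body[1] xor  r6, r0, r3 → r6=0xa8
body[2] sub  r1, r2, r0 → r1=0xb9
body[3] sub  r6, r3, #35 → r6=0x60
body[4] mov  r0, r6 → r0=0x60
body[5] xor  r0, r0, r3 → r0=0xe3
body[6] xor  r6, r4, r2 → r6=0xad
epilogue: pop r6=0x12, sp=0xa6
epilogue: pop r1=0x1e, sp=0xa7
r0 is caller-saved → body value

REG = 0xe3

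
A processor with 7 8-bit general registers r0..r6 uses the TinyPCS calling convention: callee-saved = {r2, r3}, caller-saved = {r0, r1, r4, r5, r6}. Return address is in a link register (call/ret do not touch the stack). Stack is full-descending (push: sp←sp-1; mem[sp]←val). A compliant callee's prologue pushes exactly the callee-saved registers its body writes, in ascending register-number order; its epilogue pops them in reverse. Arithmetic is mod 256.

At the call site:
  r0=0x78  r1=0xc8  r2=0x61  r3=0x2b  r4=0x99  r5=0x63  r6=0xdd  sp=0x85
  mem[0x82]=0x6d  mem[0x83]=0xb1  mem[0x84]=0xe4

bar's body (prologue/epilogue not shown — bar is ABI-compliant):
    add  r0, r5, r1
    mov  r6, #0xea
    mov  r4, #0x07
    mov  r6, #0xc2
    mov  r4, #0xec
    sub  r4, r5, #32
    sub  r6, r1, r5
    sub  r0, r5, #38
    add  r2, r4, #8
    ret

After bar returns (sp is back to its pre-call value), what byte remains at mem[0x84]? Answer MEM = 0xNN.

prologue: push r2 → mem[0x84]=0x61, sp=0x84
body[0] add  r0, r5, r1 → r0=0x2b
body[1] mov  r6, #0xea → r6=0xea
body[2] mov  r4, #0x07 → r4=0x07
body[3] mov  r6, #0xc2 → r6=0xc2
body[4] mov  r4, #0xec → r4=0xec
body[5] sub  r4, r5, #32 → r4=0x43
body[6] sub  r6, r1, r5 → r6=0x65
body[7] sub  r0, r5, #38 → r0=0x3d
body[8] add  r2, r4, #8 → r2=0x4b
epilogue: pop r2=0x61, sp=0x85
prologue pushed ['r2'] at ['0x84']

MEM = 0x61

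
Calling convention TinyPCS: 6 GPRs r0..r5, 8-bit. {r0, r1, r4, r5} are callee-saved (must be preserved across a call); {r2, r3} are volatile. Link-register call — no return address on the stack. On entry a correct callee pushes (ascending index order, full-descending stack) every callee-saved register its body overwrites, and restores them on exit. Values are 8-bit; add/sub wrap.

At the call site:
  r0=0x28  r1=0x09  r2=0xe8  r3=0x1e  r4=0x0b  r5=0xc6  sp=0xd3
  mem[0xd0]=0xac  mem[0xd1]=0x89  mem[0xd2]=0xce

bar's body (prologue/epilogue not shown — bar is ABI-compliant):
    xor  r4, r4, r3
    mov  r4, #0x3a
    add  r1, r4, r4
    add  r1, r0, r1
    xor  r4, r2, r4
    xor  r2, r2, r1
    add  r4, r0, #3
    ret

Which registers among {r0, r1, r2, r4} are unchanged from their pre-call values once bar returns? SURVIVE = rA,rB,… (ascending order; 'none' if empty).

SURVIVE = r0,r1,r4

prologue: push r1 → mem[0xd2]=0x09, sp=0xd2
prologue: push r4 → mem[0xd1]=0x0b, sp=0xd1
body[0] xor  r4, r4, r3 → r4=0x15
body[1] mov  r4, #0x3a → r4=0x3a
body[2] add  r1, r4, r4 → r1=0x74
body[3] add  r1, r0, r1 → r1=0x9c
body[4] xor  r4, r2, r4 → r4=0xd2
body[5] xor  r2, r2, r1 → r2=0x74
body[6] add  r4, r0, #3 → r4=0x2b
epilogue: pop r4=0x0b, sp=0xd2
epilogue: pop r1=0x09, sp=0xd3
r0: callee-saved, written=False
r1: callee-saved, written=True
r2: caller-saved, written=True
r4: callee-saved, written=True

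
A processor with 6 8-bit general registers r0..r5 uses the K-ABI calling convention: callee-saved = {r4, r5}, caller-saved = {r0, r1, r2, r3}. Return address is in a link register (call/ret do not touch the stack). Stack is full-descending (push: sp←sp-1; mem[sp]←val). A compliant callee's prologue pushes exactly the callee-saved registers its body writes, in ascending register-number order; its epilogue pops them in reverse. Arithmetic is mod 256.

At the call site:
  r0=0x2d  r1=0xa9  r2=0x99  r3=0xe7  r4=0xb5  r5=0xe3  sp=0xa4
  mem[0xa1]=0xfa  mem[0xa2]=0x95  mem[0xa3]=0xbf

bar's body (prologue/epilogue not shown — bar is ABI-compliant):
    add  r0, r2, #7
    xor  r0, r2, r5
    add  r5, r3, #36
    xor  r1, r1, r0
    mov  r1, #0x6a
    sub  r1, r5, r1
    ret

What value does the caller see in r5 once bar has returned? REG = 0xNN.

REG = 0xe3

prologue: push r5 -> mem[0xa3]=0xe3, sp=0xa3
body[0] add  r0, r2, #7 -> r0=0xa0
body[1] xor  r0, r2, r5 -> r0=0x7a
body[2] add  r5, r3, #36 -> r5=0x0b
body[3] xor  r1, r1, r0 -> r1=0xd3
body[4] mov  r1, #0x6a -> r1=0x6a
body[5] sub  r1, r5, r1 -> r1=0xa1
epilogue: pop r5=0xe3, sp=0xa4
r5 is callee-saved -> restored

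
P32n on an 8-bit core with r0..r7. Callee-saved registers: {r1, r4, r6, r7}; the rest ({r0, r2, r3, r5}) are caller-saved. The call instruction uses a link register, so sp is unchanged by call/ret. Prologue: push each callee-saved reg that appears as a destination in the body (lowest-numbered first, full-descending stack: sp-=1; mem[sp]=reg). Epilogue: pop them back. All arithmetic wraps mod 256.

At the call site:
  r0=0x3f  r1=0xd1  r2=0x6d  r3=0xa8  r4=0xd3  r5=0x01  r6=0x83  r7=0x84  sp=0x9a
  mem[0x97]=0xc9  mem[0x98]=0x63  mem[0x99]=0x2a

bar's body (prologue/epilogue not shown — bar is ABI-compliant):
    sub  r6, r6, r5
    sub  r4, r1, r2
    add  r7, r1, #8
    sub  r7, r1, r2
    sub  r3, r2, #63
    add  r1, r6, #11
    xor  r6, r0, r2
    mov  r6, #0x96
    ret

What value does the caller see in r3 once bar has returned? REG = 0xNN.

prologue: push r1 → mem[0x99]=0xd1, sp=0x99
prologue: push r4 → mem[0x98]=0xd3, sp=0x98
prologue: push r6 → mem[0x97]=0x83, sp=0x97
prologue: push r7 → mem[0x96]=0x84, sp=0x96
body[0] sub  r6, r6, r5 → r6=0x82
body[1] sub  r4, r1, r2 → r4=0x64
body[2] add  r7, r1, #8 → r7=0xd9
body[3] sub  r7, r1, r2 → r7=0x64
body[4] sub  r3, r2, #63 → r3=0x2e
body[5] add  r1, r6, #11 → r1=0x8d
body[6] xor  r6, r0, r2 → r6=0x52
body[7] mov  r6, #0x96 → r6=0x96
epilogue: pop r7=0x84, sp=0x97
epilogue: pop r6=0x83, sp=0x98
epilogue: pop r4=0xd3, sp=0x99
epilogue: pop r1=0xd1, sp=0x9a
r3 is caller-saved → body value

REG = 0x2e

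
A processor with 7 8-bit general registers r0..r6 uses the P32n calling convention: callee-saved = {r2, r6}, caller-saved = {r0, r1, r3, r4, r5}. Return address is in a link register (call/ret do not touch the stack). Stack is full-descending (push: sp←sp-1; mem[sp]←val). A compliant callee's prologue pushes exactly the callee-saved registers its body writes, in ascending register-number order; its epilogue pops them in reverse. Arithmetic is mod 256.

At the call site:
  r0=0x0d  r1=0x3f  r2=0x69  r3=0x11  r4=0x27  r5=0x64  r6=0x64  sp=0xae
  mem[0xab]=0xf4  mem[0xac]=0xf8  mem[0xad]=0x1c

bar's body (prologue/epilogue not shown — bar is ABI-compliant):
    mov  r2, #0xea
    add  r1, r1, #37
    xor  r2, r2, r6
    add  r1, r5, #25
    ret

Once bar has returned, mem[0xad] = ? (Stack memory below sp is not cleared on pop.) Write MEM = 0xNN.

MEM = 0x69

prologue: push r2 -> mem[0xad]=0x69, sp=0xad
body[0] mov  r2, #0xea -> r2=0xea
body[1] add  r1, r1, #37 -> r1=0x64
body[2] xor  r2, r2, r6 -> r2=0x8e
body[3] add  r1, r5, #25 -> r1=0x7d
epilogue: pop r2=0x69, sp=0xae
prologue pushed ['r2'] at ['0xad']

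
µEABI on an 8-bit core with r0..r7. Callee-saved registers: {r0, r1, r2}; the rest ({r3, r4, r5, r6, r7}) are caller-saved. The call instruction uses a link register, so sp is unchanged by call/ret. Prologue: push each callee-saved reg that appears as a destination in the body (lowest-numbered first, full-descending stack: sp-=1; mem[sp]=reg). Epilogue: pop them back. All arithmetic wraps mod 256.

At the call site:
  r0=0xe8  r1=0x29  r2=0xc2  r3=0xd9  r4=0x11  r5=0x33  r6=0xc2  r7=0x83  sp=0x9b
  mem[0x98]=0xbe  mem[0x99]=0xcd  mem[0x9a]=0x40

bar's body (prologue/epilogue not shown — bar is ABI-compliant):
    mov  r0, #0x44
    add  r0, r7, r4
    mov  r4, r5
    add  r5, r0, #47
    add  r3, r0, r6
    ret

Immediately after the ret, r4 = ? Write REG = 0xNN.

REG = 0x33

prologue: push r0 -> mem[0x9a]=0xe8, sp=0x9a
body[0] mov  r0, #0x44 -> r0=0x44
body[1] add  r0, r7, r4 -> r0=0x94
body[2] mov  r4, r5 -> r4=0x33
body[3] add  r5, r0, #47 -> r5=0xc3
body[4] add  r3, r0, r6 -> r3=0x56
epilogue: pop r0=0xe8, sp=0x9b
r4 is caller-saved -> body value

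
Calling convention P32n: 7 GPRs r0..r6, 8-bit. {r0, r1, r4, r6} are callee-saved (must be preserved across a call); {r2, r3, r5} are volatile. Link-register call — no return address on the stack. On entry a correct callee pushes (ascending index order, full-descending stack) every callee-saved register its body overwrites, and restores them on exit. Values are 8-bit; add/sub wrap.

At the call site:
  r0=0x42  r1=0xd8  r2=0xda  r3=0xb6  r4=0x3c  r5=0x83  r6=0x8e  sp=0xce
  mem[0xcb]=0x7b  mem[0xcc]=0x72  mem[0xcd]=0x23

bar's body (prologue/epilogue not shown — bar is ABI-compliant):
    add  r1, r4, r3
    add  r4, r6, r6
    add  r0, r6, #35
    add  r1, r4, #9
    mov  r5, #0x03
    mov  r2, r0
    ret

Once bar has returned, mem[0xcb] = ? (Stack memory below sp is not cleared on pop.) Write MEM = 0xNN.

MEM = 0x3c

prologue: push r0 → mem[0xcd]=0x42, sp=0xcd
prologue: push r1 → mem[0xcc]=0xd8, sp=0xcc
prologue: push r4 → mem[0xcb]=0x3c, sp=0xcb
body[0] add  r1, r4, r3 → r1=0xf2
body[1] add  r4, r6, r6 → r4=0x1c
body[2] add  r0, r6, #35 → r0=0xb1
body[3] add  r1, r4, #9 → r1=0x25
body[4] mov  r5, #0x03 → r5=0x03
body[5] mov  r2, r0 → r2=0xb1
epilogue: pop r4=0x3c, sp=0xcc
epilogue: pop r1=0xd8, sp=0xcd
epilogue: pop r0=0x42, sp=0xce
prologue pushed ['r0', 'r1', 'r4'] at ['0xcd', '0xcc', '0xcb']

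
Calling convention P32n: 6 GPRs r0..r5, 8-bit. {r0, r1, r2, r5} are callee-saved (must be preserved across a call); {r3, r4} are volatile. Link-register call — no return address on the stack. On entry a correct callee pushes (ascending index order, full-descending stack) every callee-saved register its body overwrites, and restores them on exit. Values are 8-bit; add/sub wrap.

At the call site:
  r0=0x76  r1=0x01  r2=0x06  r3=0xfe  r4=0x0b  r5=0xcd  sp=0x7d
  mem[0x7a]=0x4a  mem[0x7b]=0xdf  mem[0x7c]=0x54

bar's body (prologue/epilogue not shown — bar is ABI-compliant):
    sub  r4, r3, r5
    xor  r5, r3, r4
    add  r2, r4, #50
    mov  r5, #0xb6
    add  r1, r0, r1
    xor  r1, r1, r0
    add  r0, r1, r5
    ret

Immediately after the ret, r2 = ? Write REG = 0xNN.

prologue: push r0 → mem[0x7c]=0x76, sp=0x7c
prologue: push r1 → mem[0x7b]=0x01, sp=0x7b
prologue: push r2 → mem[0x7a]=0x06, sp=0x7a
prologue: push r5 → mem[0x79]=0xcd, sp=0x79
body[0] sub  r4, r3, r5 → r4=0x31
body[1] xor  r5, r3, r4 → r5=0xcf
body[2] add  r2, r4, #50 → r2=0x63
body[3] mov  r5, #0xb6 → r5=0xb6
body[4] add  r1, r0, r1 → r1=0x77
body[5] xor  r1, r1, r0 → r1=0x01
body[6] add  r0, r1, r5 → r0=0xb7
epilogue: pop r5=0xcd, sp=0x7a
epilogue: pop r2=0x06, sp=0x7b
epilogue: pop r1=0x01, sp=0x7c
epilogue: pop r0=0x76, sp=0x7d
r2 is callee-saved → restored

REG = 0x06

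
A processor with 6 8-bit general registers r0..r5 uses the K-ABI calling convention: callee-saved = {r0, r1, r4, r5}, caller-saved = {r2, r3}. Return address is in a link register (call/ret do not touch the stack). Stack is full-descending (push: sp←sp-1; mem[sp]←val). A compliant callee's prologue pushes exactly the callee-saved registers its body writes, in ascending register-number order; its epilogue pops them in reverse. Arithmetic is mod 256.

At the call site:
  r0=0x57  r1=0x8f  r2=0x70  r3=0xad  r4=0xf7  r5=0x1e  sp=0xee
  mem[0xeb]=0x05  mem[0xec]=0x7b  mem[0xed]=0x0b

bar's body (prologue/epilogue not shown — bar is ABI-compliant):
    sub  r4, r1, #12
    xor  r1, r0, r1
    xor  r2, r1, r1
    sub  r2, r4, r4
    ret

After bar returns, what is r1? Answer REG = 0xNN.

REG = 0x8f

prologue: push r1 → mem[0xed]=0x8f, sp=0xed
prologue: push r4 → mem[0xec]=0xf7, sp=0xec
body[0] sub  r4, r1, #12 → r4=0x83
body[1] xor  r1, r0, r1 → r1=0xd8
body[2] xor  r2, r1, r1 → r2=0x00
body[3] sub  r2, r4, r4 → r2=0x00
epilogue: pop r4=0xf7, sp=0xed
epilogue: pop r1=0x8f, sp=0xee
r1 is callee-saved → restored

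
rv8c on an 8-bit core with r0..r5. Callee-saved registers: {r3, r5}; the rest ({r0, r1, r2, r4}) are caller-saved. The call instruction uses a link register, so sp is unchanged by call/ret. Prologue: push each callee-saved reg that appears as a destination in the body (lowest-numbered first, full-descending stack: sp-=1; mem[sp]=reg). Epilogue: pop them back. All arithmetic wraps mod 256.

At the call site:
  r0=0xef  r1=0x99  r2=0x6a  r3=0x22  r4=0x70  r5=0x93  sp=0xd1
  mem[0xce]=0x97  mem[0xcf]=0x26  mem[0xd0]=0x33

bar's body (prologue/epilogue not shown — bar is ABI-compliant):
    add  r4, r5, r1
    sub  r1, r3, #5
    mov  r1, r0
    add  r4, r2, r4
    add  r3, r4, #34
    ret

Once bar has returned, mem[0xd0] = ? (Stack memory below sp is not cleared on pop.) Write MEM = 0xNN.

prologue: push r3 → mem[0xd0]=0x22, sp=0xd0
body[0] add  r4, r5, r1 → r4=0x2c
body[1] sub  r1, r3, #5 → r1=0x1d
body[2] mov  r1, r0 → r1=0xef
body[3] add  r4, r2, r4 → r4=0x96
body[4] add  r3, r4, #34 → r3=0xb8
epilogue: pop r3=0x22, sp=0xd1
prologue pushed ['r3'] at ['0xd0']

MEM = 0x22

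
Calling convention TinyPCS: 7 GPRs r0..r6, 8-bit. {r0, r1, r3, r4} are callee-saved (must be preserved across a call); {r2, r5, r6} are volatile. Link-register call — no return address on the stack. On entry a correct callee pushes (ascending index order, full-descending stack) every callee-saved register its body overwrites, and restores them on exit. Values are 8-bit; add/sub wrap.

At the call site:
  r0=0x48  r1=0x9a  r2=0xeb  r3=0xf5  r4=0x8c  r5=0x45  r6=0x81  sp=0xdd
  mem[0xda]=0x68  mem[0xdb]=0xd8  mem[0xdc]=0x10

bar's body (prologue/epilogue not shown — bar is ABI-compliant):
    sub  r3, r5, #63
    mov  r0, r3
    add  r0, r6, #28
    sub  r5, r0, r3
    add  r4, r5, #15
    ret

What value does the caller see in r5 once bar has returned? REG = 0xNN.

REG = 0x97

prologue: push r0 → mem[0xdc]=0x48, sp=0xdc
prologue: push r3 → mem[0xdb]=0xf5, sp=0xdb
prologue: push r4 → mem[0xda]=0x8c, sp=0xda
body[0] sub  r3, r5, #63 → r3=0x06
body[1] mov  r0, r3 → r0=0x06
body[2] add  r0, r6, #28 → r0=0x9d
body[3] sub  r5, r0, r3 → r5=0x97
body[4] add  r4, r5, #15 → r4=0xa6
epilogue: pop r4=0x8c, sp=0xdb
epilogue: pop r3=0xf5, sp=0xdc
epilogue: pop r0=0x48, sp=0xdd
r5 is caller-saved → body value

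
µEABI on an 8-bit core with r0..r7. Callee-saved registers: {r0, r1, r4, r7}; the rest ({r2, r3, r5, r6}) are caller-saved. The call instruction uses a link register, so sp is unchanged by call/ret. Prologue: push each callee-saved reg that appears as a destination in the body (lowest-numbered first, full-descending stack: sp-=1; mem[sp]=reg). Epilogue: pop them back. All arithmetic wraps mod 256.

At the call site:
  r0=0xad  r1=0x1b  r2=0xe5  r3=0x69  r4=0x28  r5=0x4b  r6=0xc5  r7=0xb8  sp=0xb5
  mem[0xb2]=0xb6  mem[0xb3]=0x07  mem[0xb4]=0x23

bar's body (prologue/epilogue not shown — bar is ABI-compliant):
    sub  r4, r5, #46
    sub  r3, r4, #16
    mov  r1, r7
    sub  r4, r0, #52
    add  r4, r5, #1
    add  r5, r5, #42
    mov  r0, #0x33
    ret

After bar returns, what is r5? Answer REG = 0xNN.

REG = 0x75

prologue: push r0 → mem[0xb4]=0xad, sp=0xb4
prologue: push r1 → mem[0xb3]=0x1b, sp=0xb3
prologue: push r4 → mem[0xb2]=0x28, sp=0xb2
body[0] sub  r4, r5, #46 → r4=0x1d
body[1] sub  r3, r4, #16 → r3=0x0d
body[2] mov  r1, r7 → r1=0xb8
body[3] sub  r4, r0, #52 → r4=0x79
body[4] add  r4, r5, #1 → r4=0x4c
body[5] add  r5, r5, #42 → r5=0x75
body[6] mov  r0, #0x33 → r0=0x33
epilogue: pop r4=0x28, sp=0xb3
epilogue: pop r1=0x1b, sp=0xb4
epilogue: pop r0=0xad, sp=0xb5
r5 is caller-saved → body value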